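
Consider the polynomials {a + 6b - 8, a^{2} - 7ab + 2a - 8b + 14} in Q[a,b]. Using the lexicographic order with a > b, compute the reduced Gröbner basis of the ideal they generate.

G = {a + 6b - 8, b^{2} - \tfrac{86}{39}b + \tfrac{47}{39}}

f_1 = a + 6b - 8, LT = a.
f_2 = a^{2} - 7ab + 2a - 8b + 14, LT = a^{2}.

S(f_1,f_2): lcm = a^{2}. S = 13ab - 10a + 8b - 14.
  reduce S modulo (f_1, f_2):
  remainder -78b^{2} + 172b - 94 ≠ 0; add g_3 = -78b^{2} + 172b - 94 to the basis.

The other S-polynomials (S(f_1,g_3), S(f_2,g_3)) all reduce to 0 modulo the current basis, so we have a Gröbner basis.
Inter-reduce: drop elements whose leading term is divisible by another's, tail-reduce, and make monic.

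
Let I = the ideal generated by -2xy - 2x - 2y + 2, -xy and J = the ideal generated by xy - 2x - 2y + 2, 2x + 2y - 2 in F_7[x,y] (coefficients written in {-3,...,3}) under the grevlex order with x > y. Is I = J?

Yes, the ideals are equal.

Equality of ideals is decidable: compute both reduced Gröbner bases (unique for the ordering) and check whether they agree.
Buchberger on the first generating set:
f_1 = -2xy - 2x - 2y + 2, LT = xy.
f_2 = -xy, LT = xy.

S(f_1,f_2): lcm = xy. S = x + y - 1.
  reduce S modulo (f_1, f_2):
  remainder x + y - 1 ≠ 0; add g_3 = x + y - 1 to the basis.

S(f_1,g_3): lcm = xy. S = -y^2 + x + 2y - 1.
  reduce S modulo (f_1, f_2, g_3):
  remainder -y^2 + y ≠ 0; add g_4 = -y^2 + y to the basis.

The other S-polynomials (S(f_2,g_3), S(f_1,g_4), S(f_2,g_4), S(g_3,g_4)) all reduce to 0 modulo the current basis, so we have a Gröbner basis.
Inter-reduce: drop elements whose leading term is divisible by another's, tail-reduce, and make monic.
Reduced Gröbner basis: {y^2 - y, x + y - 1}.

Buchberger on the second generating set:
h_1 = xy - 2x - 2y + 2, LT = xy.
h_2 = 2x + 2y - 2, LT = x.

S(h_1,h_2): lcm = xy. S = -y^2 - 2x - y + 2.
  reduce S modulo (h_1, h_2):
  remainder -y^2 + y ≠ 0; add k_3 = -y^2 + y to the basis.

The other S-polynomials (S(h_1,k_3), S(h_2,k_3)) all reduce to 0 modulo the current basis, so we have a Gröbner basis.
Inter-reduce: drop elements whose leading term is divisible by another's, tail-reduce, and make monic.
Reduced Gröbner basis: {y^2 - y, x + y - 1}.

The two bases agree; hence the ideals are identical.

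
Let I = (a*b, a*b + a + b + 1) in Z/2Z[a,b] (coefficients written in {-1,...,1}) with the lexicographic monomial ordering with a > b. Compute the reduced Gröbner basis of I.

G = {a + b + 1, b**2 + b}

This is the nonlinear analogue of row-reducing a linear system.

f_1 = a*b, LT = a*b.
f_2 = a*b + a + b + 1, LT = a*b.

S(f_1,f_2): lcm = a*b. S = a + b + 1.
  reduce S modulo (f_1, f_2):
  remainder a + b + 1 ≠ 0; add g_3 = a + b + 1 to the basis.

S(f_1,g_3): lcm = a*b. S = b**2 + b.
  reduce S modulo (f_1, f_2, g_3):
  remainder b**2 + b ≠ 0; add g_4 = b**2 + b to the basis.

The other S-polynomials (S(f_2,g_3), S(f_1,g_4), S(f_2,g_4), S(g_3,g_4)) all reduce to 0 modulo the current basis, so we have a Gröbner basis.
Inter-reduce: drop elements whose leading term is divisible by another's, tail-reduce, and make monic.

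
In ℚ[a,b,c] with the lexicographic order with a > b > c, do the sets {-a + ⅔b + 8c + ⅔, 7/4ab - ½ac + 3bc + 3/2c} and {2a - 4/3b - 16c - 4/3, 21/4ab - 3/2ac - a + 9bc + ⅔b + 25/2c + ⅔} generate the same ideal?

Two ideals are equal iff their reduced Gröbner bases coincide (the reduced basis is unique for a fixed ordering).
Buchberger on the first generating set:
f_1 = -a + ⅔b + 8c + ⅔, LT = a.
f_2 = 7/4ab - ½ac + 3bc + 3/2c, LT = ab.

S(f_1,f_2): lcm = ab. S = 2/7ac - ⅔b² - 68/7bc - ⅔b - 6/7c.
  leading term ac: subtract (-2/7c)·f_1 from 2/7ac - ⅔b² - 68/7bc - ⅔b - 6/7c → -⅔b² - 200/21bc - ⅔b + 16/7c² - ⅔c
  leading term b²: no divisor's leading term divides it; move -⅔b² to the remainder.
  leading term bc: no divisor's leading term divides it; move -200/21bc to the remainder.
  leading term b: no divisor's leading term divides it; move -⅔b to the remainder.
  leading term c²: no divisor's leading term divides it; move 16/7c² to the remainder.
  leading term c: no divisor's leading term divides it; move -⅔c to the remainder.
  remainder -⅔b² - 200/21bc - ⅔b + 16/7c² - ⅔c ≠ 0; add g_3 = -⅔b² - 200/21bc - ⅔b + 16/7c² - ⅔c to the basis.

The other S-polynomials (S(f_1,g_3), S(f_2,g_3)) all reduce to 0 modulo the current basis, so we have a Gröbner basis.
Inter-reduce: drop elements whose leading term is divisible by another's, tail-reduce, and make monic.
Reduced Gröbner basis: {a - ⅔b - 8c - ⅔, b² + 100/7bc + b - 24/7c² + c}.

Buchberger on the second generating set:
h_1 = 2a - 4/3b - 16c - 4/3, LT = a.
h_2 = 21/4ab - 3/2ac - a + 9bc + ⅔b + 25/2c + ⅔, LT = ab.

S(h_1,h_2): lcm = ab. S = 2/7ac + 4/21a - ⅔b² - 68/7bc - 50/63b - 50/21c - 8/63.
  leading term ac: subtract (1/7c)·h_1 from 2/7ac + 4/21a - ⅔b² - 68/7bc - 50/63b - 50/21c - 8/63 → 4/21a - ⅔b² - 200/21bc - 50/63b + 16/7c² - 46/21c - 8/63
  leading term a: subtract (2/21)·h_1 from 4/21a - ⅔b² - 200/21bc - 50/63b + 16/7c² - 46/21c - 8/63 → -⅔b² - 200/21bc - ⅔b + 16/7c² - ⅔c
  leading term b²: no divisor's leading term divides it; move -⅔b² to the remainder.
  leading term bc: no divisor's leading term divides it; move -200/21bc to the remainder.
  leading term b: no divisor's leading term divides it; move -⅔b to the remainder.
  leading term c²: no divisor's leading term divides it; move 16/7c² to the remainder.
  leading term c: no divisor's leading term divides it; move -⅔c to the remainder.
  remainder -⅔b² - 200/21bc - ⅔b + 16/7c² - ⅔c ≠ 0; add k_3 = -⅔b² - 200/21bc - ⅔b + 16/7c² - ⅔c to the basis.

The other S-polynomials (S(h_1,k_3), S(h_2,k_3)) all reduce to 0 modulo the current basis, so we have a Gröbner basis.
Inter-reduce: drop elements whose leading term is divisible by another's, tail-reduce, and make monic.
Reduced Gröbner basis: {a - ⅔b - 8c - ⅔, b² + 100/7bc + b - 24/7c² + c}.

Same reduced basis, so the two generating sets span the same ideal.

Yes, the ideals are equal.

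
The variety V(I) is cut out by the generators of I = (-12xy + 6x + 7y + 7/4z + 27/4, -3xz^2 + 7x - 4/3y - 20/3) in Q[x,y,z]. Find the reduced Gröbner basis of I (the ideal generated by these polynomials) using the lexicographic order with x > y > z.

G = {xy - 1/2x - 7/12y - 7/48z - 9/16, xz^2 - 7/3x + 4/9y + 20/9, y^2 + 21/16yz^2 + 23/16y + 21/64z^3 + 81/64z^2 - 49/64z - 349/64}

f_1 = -12xy + 6x + 7y + 7/4z + 27/4, LT = xy.
f_2 = -3xz^2 + 7x - 4/3y - 20/3, LT = xz^2.

S(f_1,f_2): lcm = xyz^2. S = 7/3xy - 1/2xz^2 - 4/9y^2 - 7/12yz^2 - 20/9y - 7/48z^3 - 9/16z^2.
  leading term xy: subtract (-7/36)·f_1 from 7/3xy - 1/2xz^2 - 4/9y^2 - 7/12yz^2 - 20/9y - 7/48z^3 - 9/16z^2 → -1/2xz^2 + 7/6x - 4/9y^2 - 7/12yz^2 - 31/36y - 7/48z^3 - 9/16z^2 + 49/144z + 21/16
  leading term xz^2: subtract (1/6)·f_2 from -1/2xz^2 + 7/6x - 4/9y^2 - 7/12yz^2 - 31/36y - 7/48z^3 - 9/16z^2 + 49/144z + 21/16 → -4/9y^2 - 7/12yz^2 - 23/36y - 7/48z^3 - 9/16z^2 + 49/144z + 349/144
  leading term y^2: no divisor's leading term divides it; move -4/9y^2 to the remainder.
  leading term yz^2: no divisor's leading term divides it; move -7/12yz^2 to the remainder.
  leading term y: no divisor's leading term divides it; move -23/36y to the remainder.
  leading term z^3: no divisor's leading term divides it; move -7/48z^3 to the remainder.
  leading term z^2: no divisor's leading term divides it; move -9/16z^2 to the remainder.
  leading term z: no divisor's leading term divides it; move 49/144z to the remainder.
  leading term 1: no divisor's leading term divides it; move 349/144 to the remainder.
  remainder -4/9y^2 - 7/12yz^2 - 23/36y - 7/48z^3 - 9/16z^2 + 49/144z + 349/144 ≠ 0; add g_3 = -4/9y^2 - 7/12yz^2 - 23/36y - 7/48z^3 - 9/16z^2 + 49/144z + 349/144 to the basis.

The other S-polynomials (S(f_1,g_3), S(f_2,g_3)) all reduce to 0 modulo the current basis, so we have a Gröbner basis.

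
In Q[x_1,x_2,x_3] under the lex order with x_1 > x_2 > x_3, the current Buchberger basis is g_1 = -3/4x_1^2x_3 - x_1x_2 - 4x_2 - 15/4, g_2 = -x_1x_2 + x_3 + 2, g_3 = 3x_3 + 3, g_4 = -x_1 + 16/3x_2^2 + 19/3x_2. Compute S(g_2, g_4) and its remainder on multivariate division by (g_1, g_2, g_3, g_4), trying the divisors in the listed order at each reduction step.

S(g_2, g_4) = 16/3x_2^3 + 19/3x_2^2 - x_3 - 2; remainder on division = 16/3x_2^3 + 19/3x_2^2 - 1.

lcm(LM(g_2), LM(g_4)) = x_1x_2.
S = (lcm/LT(g_2))·g_2 − (lcm/LT(g_4))·g_4 = 16/3x_2^3 + 19/3x_2^2 - x_3 - 2.
Reduce S modulo (g_1, g_2, g_3, g_4) in that order:
  leading term x_2^3: no divisor's leading term divides it; move 16/3x_2^3 to the remainder.
  leading term x_2^2: no divisor's leading term divides it; move 19/3x_2^2 to the remainder.
  leading term x_3: subtract (-1/3)·g_3 from -x_3 - 2 → -1
  leading term 1: no divisor's leading term divides it; move -1 to the remainder.
The remainder 16/3x_2^3 + 19/3x_2^2 - 1 is nonzero, so it would be added as the next basis element.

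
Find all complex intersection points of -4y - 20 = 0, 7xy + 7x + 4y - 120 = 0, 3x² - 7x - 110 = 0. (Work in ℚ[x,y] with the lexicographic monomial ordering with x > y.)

{(-5, -5)}

Compute a lex Gröbner basis by Buchberger's algorithm.
f_1 = -4y - 20, LT = y.
f_2 = 7xy + 7x + 4y - 120, LT = xy.
f_3 = 3x² - 7x - 110, LT = x².

S(f_1,f_2): lcm = xy. S = 4x - 4/7y + 120/7.
  leading term x: no divisor's leading term divides it; move 4x to the remainder.
  leading term y: subtract (1/7)·f_1 from -4/7y + 120/7 → 20
  leading term 1: no divisor's leading term divides it; move 20 to the remainder.
  remainder 4x + 20 ≠ 0; add h_4 = 4x + 20 to the basis.

The other S-polynomials (S(f_1,f_3), S(f_2,f_3), S(f_1,h_4), S(f_2,h_4), S(f_3,h_4)) all reduce to 0 modulo the current basis, so we have a Gröbner basis.
Inter-reduce: drop elements whose leading term is divisible by another's, tail-reduce, and make monic.
Reduced Gröbner basis: {x + 5, y + 5}.

The lex basis is triangular: the last element involves only y. Solving y + 5 = 0 gives y ∈ {-5}; substituting each value into the earlier elements determines the remaining variables.
  y = -5: the earlier basis element becomes x + 5 = 0, giving x = -5 — point (-5, -5).
Zero-dimensionality of the ideal guarantees finitely many solutions over ℂ.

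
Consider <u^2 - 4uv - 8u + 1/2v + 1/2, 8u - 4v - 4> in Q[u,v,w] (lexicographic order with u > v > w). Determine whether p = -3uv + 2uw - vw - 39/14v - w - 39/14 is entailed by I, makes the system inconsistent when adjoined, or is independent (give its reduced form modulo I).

-3uv + 2uw - vw - 39/14v - w - 39/14 lies in I (it reduces to 0).

First compute the reduced Gröbner basis of I by Buchberger's algorithm.
f_1 = u^2 - 4uv - 8u + 1/2v + 1/2, LT = u^2.
f_2 = 8u - 4v - 4, LT = u.

S(f_1,f_2): lcm = u^2. S = -7/2uv - 15/2u + 1/2v + 1/2.
  leading term uv: subtract (-7/16v)·f_2 from -7/2uv - 15/2u + 1/2v + 1/2 → -15/2u - 7/4v^2 - 5/4v + 1/2
  leading term u: subtract (-15/16)·f_2 from -15/2u - 7/4v^2 - 5/4v + 1/2 → -7/4v^2 - 5v - 13/4
  leading term v^2: no divisor's leading term divides it; move -7/4v^2 to the remainder.
  leading term v: no divisor's leading term divides it; move -5v to the remainder.
  leading term 1: no divisor's leading term divides it; move -13/4 to the remainder.
  remainder -7/4v^2 - 5v - 13/4 ≠ 0; add h_3 = -7/4v^2 - 5v - 13/4 to the basis.

The other S-polynomials (S(f_1,h_3), S(f_2,h_3)) all reduce to 0 modulo the current basis, so we have a Gröbner basis.
Inter-reduce: drop elements whose leading term is divisible by another's, tail-reduce, and make monic.
Reduced Gröbner basis: {u - 1/2v - 1/2, v^2 + 20/7v + 13/7}.
Label its elements g_1 = u - 1/2v - 1/2, g_2 = v^2 + 20/7v + 13/7.

Reduce p = -3uv + 2uw - vw - 39/14v - w - 39/14 modulo G:
  leading term uv: subtract (-3v)·g_1 from -3uv + 2uw - vw - 39/14v - w - 39/14 → 2uw - 3/2v^2 - vw - 30/7v - w - 39/14
  leading term uw: subtract (2w)·g_1 from 2uw - 3/2v^2 - vw - 30/7v - w - 39/14 → -3/2v^2 - 30/7v - 39/14
  leading term v^2: subtract (-3/2)·g_2 from -3/2v^2 - 30/7v - 39/14 → 0
  normal form = 0.
Since the normal form is 0, p ∈ I.

Ideal membership is decidable via reduction modulo a Gröbner basis.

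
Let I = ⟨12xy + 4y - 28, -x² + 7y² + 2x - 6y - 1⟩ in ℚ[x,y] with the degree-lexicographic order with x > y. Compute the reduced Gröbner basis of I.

G = {y³ - 6/7y² - ⅓x - 16/63y + 7/9, x² - 7y² - 2x + 6y + 1, xy + ⅓y - 7/3}

f_1 = 12xy + 4y - 28, LT = xy.
f_2 = -x² + 7y² + 2x - 6y - 1, LT = x².

S(f_1,f_2): lcm = x²y. S = 7y³ + 7/3xy - 6y² - 7/3x - y.
  leading term y³: no divisor's leading term divides it; move 7y³ to the remainder.
  leading term xy: subtract (7/36)·f_1 from 7/3xy - 6y² - 7/3x - y → -6y² - 7/3x - 16/9y + 49/9
  leading term y²: no divisor's leading term divides it; move -6y² to the remainder.
  leading term x: no divisor's leading term divides it; move -7/3x to the remainder.
  leading term y: no divisor's leading term divides it; move -16/9y to the remainder.
  leading term 1: no divisor's leading term divides it; move 49/9 to the remainder.
  remainder 7y³ - 6y² - 7/3x - 16/9y + 49/9 ≠ 0; add g_3 = 7y³ - 6y² - 7/3x - 16/9y + 49/9 to the basis.

S(f_1,g_3): lcm = xy³. S = 6/7xy² + ⅓y³ + ⅓x² + 16/63xy - 7/3y² - 7/9x.
  leading term xy²: subtract (1/14y)·f_1 from 6/7xy² + ⅓y³ + ⅓x² + 16/63xy - 7/3y² - 7/9x → ⅓y³ + ⅓x² + 16/63xy - 55/21y² - 7/9x + 2y
  leading term y³: subtract (1/21)·g_3 from ⅓y³ + ⅓x² + 16/63xy - 55/21y² - 7/9x + 2y → ⅓x² + 16/63xy - 7/3y² - ⅔x + 394/189y - 7/27
  leading term x²: subtract (-⅓)·f_2 from ⅓x² + 16/63xy - 7/3y² - ⅔x + 394/189y - 7/27 → 16/63xy + 16/189y - 16/27
  leading term xy: subtract (4/189)·f_1 from 16/63xy + 16/189y - 16/27 → 0
  remainder 0.

S(f_2,g_3): leading monomials are coprime, so the S-polynomial reduces to 0 (Buchberger's first criterion).
Every S-polynomial of the final basis reduces to 0, so we have a Gröbner basis.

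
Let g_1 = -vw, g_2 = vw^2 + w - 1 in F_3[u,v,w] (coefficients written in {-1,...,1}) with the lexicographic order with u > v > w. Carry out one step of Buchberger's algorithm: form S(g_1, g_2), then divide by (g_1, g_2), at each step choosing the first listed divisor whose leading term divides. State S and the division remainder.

S(g_1, g_2) = -w + 1; remainder on division = -w + 1.

lcm(LM(g_1), LM(g_2)) = vw^2.
S = (lcm/LT(g_1))·g_1 − (lcm/LT(g_2))·g_2 = -w + 1.
Reduce S modulo (g_1, g_2) in that order:
  leading term w: no divisor's leading term divides it; move -w to the remainder.
  leading term 1: no divisor's leading term divides it; move 1 to the remainder.
The remainder -w + 1 is nonzero, so it would be added as the next basis element.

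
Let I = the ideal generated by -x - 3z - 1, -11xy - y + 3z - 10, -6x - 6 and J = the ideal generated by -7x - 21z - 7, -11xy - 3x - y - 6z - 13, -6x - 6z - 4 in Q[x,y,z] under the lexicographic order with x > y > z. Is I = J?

No, the ideals differ.

Equality of ideals is decidable: compute both reduced Gröbner bases (unique for the ordering) and check whether they agree.
Buchberger on the first generating set:
f_1 = -x - 3z - 1, LT = x.
f_2 = -11xy - y + 3z - 10, LT = xy.
f_3 = -6x - 6, LT = x.

S(f_1,f_2): lcm = xy. S = 3yz + 10/11y + 3/11z - 10/11.
  reduce S modulo (f_1, f_2, f_3):
  remainder 3yz + 10/11y + 3/11z - 10/11 ≠ 0; add g_4 = 3yz + 10/11y + 3/11z - 10/11 to the basis.

S(f_1,f_3): lcm = x. S = 3z.
  reduce S modulo (f_1, f_2, f_3, g_4):
  remainder 3z ≠ 0; add g_5 = 3z to the basis.

S(f_2,f_3): lcm = xy. S = -10/11y - 3/11z + 10/11.
  reduce S modulo (f_1, f_2, f_3, g_4, g_5):
  remainder -10/11y + 10/11 ≠ 0; add g_6 = -10/11y + 10/11 to the basis.

The other S-polynomials (S(f_1,g_4), S(f_2,g_4), S(f_3,g_4), S(f_1,g_5), S(f_2,g_5), S(f_3,g_5), S(g_4,g_5), S(f_1,g_6), S(f_2,g_6), S(f_3,g_6), S(g_4,g_6), S(g_5,g_6)) all reduce to 0 modulo the current basis, so we have a Gröbner basis.
Inter-reduce: drop elements whose leading term is divisible by another's, tail-reduce, and make monic.
Reduced Gröbner basis: {x + 1, y - 1, z}.

Buchberger on the second generating set:
h_1 = -7x - 21z - 7, LT = x.
h_2 = -11xy - 3x - y - 6z - 13, LT = xy.
h_3 = -6x - 6z - 4, LT = x.

S(h_1,h_2): lcm = xy. S = -3/11x + 3yz + 10/11y - 6/11z - 13/11.
  reduce S modulo (h_1, h_2, h_3):
  remainder 3yz + 10/11y + 3/11z - 10/11 ≠ 0; add k_4 = 3yz + 10/11y + 3/11z - 10/11 to the basis.

S(h_1,h_3): lcm = x. S = 2z + 1/3.
  reduce S modulo (h_1, h_2, h_3, k_4):
  remainder 2z + 1/3 ≠ 0; add k_5 = 2z + 1/3 to the basis.

S(h_2,h_3): lcm = xy. S = 3/11x - yz - 19/33y + 6/11z + 13/11.
  reduce S modulo (h_1, h_2, h_3, k_4, k_5):
  remainder -3/11y + 7/11 ≠ 0; add k_6 = -3/11y + 7/11 to the basis.

The other S-polynomials (S(h_1,k_4), S(h_2,k_4), S(h_3,k_4), S(h_1,k_5), S(h_2,k_5), S(h_3,k_5), S(k_4,k_5), S(h_1,k_6), S(h_2,k_6), S(h_3,k_6), S(k_4,k_6), S(k_5,k_6)) all reduce to 0 modulo the current basis, so we have a Gröbner basis.
Inter-reduce: drop elements whose leading term is divisible by another's, tail-reduce, and make monic.
Reduced Gröbner basis: {x + 1/2, y - 7/3, z + 1/6}.

Since the reduced bases disagree, the two ideals are not the same.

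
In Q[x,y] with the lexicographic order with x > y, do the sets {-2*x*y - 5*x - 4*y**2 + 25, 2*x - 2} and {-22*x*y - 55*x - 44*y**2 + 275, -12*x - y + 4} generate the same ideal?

No, the ideals differ.

Two ideals are equal iff their reduced Gröbner bases coincide (the reduced basis is unique for a fixed ordering).
Buchberger on the first generating set:
f_1 = -2*x*y - 5*x - 4*y**2 + 25, LT = x*y.
f_2 = 2*x - 2, LT = x.

S(f_1,f_2): lcm = x*y. S = 5/2*x + 2*y**2 + y - 25/2.
  reduce S modulo (f_1, f_2):
  remainder 2*y**2 + y - 10 ≠ 0; add g_3 = 2*y**2 + y - 10 to the basis.

The other S-polynomials (S(f_1,g_3), S(f_2,g_3)) all reduce to 0 modulo the current basis, so we have a Gröbner basis.
Inter-reduce: drop elements whose leading term is divisible by another's, tail-reduce, and make monic.
Reduced Gröbner basis: {x - 1, y**2 + 1/2*y - 5}.

Buchberger on the second generating set:
h_1 = -22*x*y - 55*x - 44*y**2 + 275, LT = x*y.
h_2 = -12*x - y + 4, LT = x.

S(h_1,h_2): lcm = x*y. S = 5/2*x + 23/12*y**2 + 1/3*y - 25/2.
  reduce S modulo (h_1, h_2):
  remainder 23/12*y**2 + 1/8*y - 35/3 ≠ 0; add k_3 = 23/12*y**2 + 1/8*y - 35/3 to the basis.

The other S-polynomials (S(h_1,k_3), S(h_2,k_3)) all reduce to 0 modulo the current basis, so we have a Gröbner basis.
Inter-reduce: drop elements whose leading term is divisible by another's, tail-reduce, and make monic.
Reduced Gröbner basis: {x + 1/12*y - 1/3, y**2 + 3/46*y - 140/23}.

Since the reduced bases disagree, the two ideals are not the same.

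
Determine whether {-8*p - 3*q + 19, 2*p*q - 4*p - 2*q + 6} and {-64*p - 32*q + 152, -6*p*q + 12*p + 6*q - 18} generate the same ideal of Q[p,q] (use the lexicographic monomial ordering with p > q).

Two ideals are equal iff their reduced Gröbner bases coincide (the reduced basis is unique for a fixed ordering).
Buchberger on the first generating set:
f_1 = -8*p - 3*q + 19, LT = p.
f_2 = 2*p*q - 4*p - 2*q + 6, LT = p*q.

S(f_1,f_2): lcm = p*q. S = 2*p + 3/8*q**2 - 11/8*q - 3.
  leading term p: subtract (-1/4)·f_1 from 2*p + 3/8*q**2 - 11/8*q - 3 → 3/8*q**2 - 17/8*q + 7/4
  leading term q**2: no divisor's leading term divides it; move 3/8*q**2 to the remainder.
  leading term q: no divisor's leading term divides it; move -17/8*q to the remainder.
  leading term 1: no divisor's leading term divides it; move 7/4 to the remainder.
  remainder 3/8*q**2 - 17/8*q + 7/4 ≠ 0; add g_3 = 3/8*q**2 - 17/8*q + 7/4 to the basis.

The other S-polynomials (S(f_1,g_3), S(f_2,g_3)) all reduce to 0 modulo the current basis, so we have a Gröbner basis.
Inter-reduce: drop elements whose leading term is divisible by another's, tail-reduce, and make monic.
Reduced Gröbner basis: {p + 3/8*q - 19/8, q**2 - 17/3*q + 14/3}.

Buchberger on the second generating set:
h_1 = -64*p - 32*q + 152, LT = p.
h_2 = -6*p*q + 12*p + 6*q - 18, LT = p*q.

S(h_1,h_2): lcm = p*q. S = 2*p + 1/2*q**2 - 11/8*q - 3.
  leading term p: subtract (-1/32)·h_1 from 2*p + 1/2*q**2 - 11/8*q - 3 → 1/2*q**2 - 19/8*q + 7/4
  leading term q**2: no divisor's leading term divides it; move 1/2*q**2 to the remainder.
  leading term q: no divisor's leading term divides it; move -19/8*q to the remainder.
  leading term 1: no divisor's leading term divides it; move 7/4 to the remainder.
  remainder 1/2*q**2 - 19/8*q + 7/4 ≠ 0; add k_3 = 1/2*q**2 - 19/8*q + 7/4 to the basis.

The other S-polynomials (S(h_1,k_3), S(h_2,k_3)) all reduce to 0 modulo the current basis, so we have a Gröbner basis.
Inter-reduce: drop elements whose leading term is divisible by another's, tail-reduce, and make monic.
Reduced Gröbner basis: {p + 1/2*q - 19/8, q**2 - 19/4*q + 7/2}.

The bases are distinct; the ideals are different.

No, the ideals differ.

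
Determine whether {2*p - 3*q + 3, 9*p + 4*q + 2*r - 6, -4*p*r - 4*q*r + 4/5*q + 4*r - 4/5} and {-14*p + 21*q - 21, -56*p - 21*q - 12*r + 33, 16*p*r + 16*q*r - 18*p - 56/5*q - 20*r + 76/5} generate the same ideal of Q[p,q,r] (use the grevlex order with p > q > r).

Yes, the ideals are equal.

Since reduced Gröbner bases are canonical representatives of ideals under a given ordering, it suffices to compute and compare them.
Buchberger on the first generating set:
f_1 = 2*p - 3*q + 3, LT = p.
f_2 = 9*p + 4*q + 2*r - 6, LT = p.
f_3 = -4*p*r - 4*q*r + 4/5*q + 4*r - 4/5, LT = p*r.

S(f_1,f_2): lcm = p. S = -35/18*q - 2/9*r + 13/6.
  leading term q: no divisor's leading term divides it; move -35/18*q to the remainder.
  leading term r: no divisor's leading term divides it; move -2/9*r to the remainder.
  leading term 1: no divisor's leading term divides it; move 13/6 to the remainder.
  remainder -35/18*q - 2/9*r + 13/6 ≠ 0; add g_4 = -35/18*q - 2/9*r + 13/6 to the basis.

S(f_1,f_3): lcm = p*r. S = -5/2*q*r + 1/5*q + 5/2*r - 1/5.
  leading term q*r: subtract (9/7*r)·g_4 from -5/2*q*r + 1/5*q + 5/2*r - 1/5 → 2/7*r**2 + 1/5*q - 2/7*r - 1/5
  leading term r**2: no divisor's leading term divides it; move 2/7*r**2 to the remainder.
  leading term q: subtract (-18/175)·g_4 from 1/5*q - 2/7*r - 1/5 → -54/175*r + 4/175
  leading term r: no divisor's leading term divides it; move -54/175*r to the remainder.
  leading term 1: no divisor's leading term divides it; move 4/175 to the remainder.
  remainder 2/7*r**2 - 54/175*r + 4/175 ≠ 0; add g_5 = 2/7*r**2 - 54/175*r + 4/175 to the basis.

The other S-polynomials (S(f_2,f_3), S(f_1,g_4), S(f_2,g_4), S(f_3,g_4), S(f_1,g_5), S(f_2,g_5), S(f_3,g_5), S(g_4,g_5)) all reduce to 0 modulo the current basis, so we have a Gröbner basis.
Inter-reduce: drop elements whose leading term is divisible by another's, tail-reduce, and make monic.
Reduced Gröbner basis: {r**2 - 27/25*r + 2/25, p + 6/35*r - 6/35, q + 4/35*r - 39/35}.

Buchberger on the second generating set:
h_1 = -14*p + 21*q - 21, LT = p.
h_2 = -56*p - 21*q - 12*r + 33, LT = p.
h_3 = 16*p*r + 16*q*r - 18*p - 56/5*q - 20*r + 76/5, LT = p*r.

S(h_1,h_2): lcm = p. S = -15/8*q - 3/14*r + 117/56.
  leading term q: no divisor's leading term divides it; move -15/8*q to the remainder.
  leading term r: no divisor's leading term divides it; move -3/14*r to the remainder.
  leading term 1: no divisor's leading term divides it; move 117/56 to the remainder.
  remainder -15/8*q - 3/14*r + 117/56 ≠ 0; add k_4 = -15/8*q - 3/14*r + 117/56 to the basis.

S(h_1,h_3): lcm = p*r. S = -5/2*q*r + 9/8*p + 7/10*q + 11/4*r - 19/20.
  leading term q*r: subtract (4/3*r)·k_4 from -5/2*q*r + 9/8*p + 7/10*q + 11/4*r - 19/20 → 2/7*r**2 + 9/8*p + 7/10*q - 1/28*r - 19/20
  leading term r**2: no divisor's leading term divides it; move 2/7*r**2 to the remainder.
  leading term p: subtract (-9/112)·h_1 from 9/8*p + 7/10*q - 1/28*r - 19/20 → 191/80*q - 1/28*r - 211/80
  leading term q: subtract (-191/150)·k_4 from 191/80*q - 1/28*r - 211/80 → -54/175*r + 4/175
  leading term r: no divisor's leading term divides it; move -54/175*r to the remainder.
  leading term 1: no divisor's leading term divides it; move 4/175 to the remainder.
  remainder 2/7*r**2 - 54/175*r + 4/175 ≠ 0; add k_5 = 2/7*r**2 - 54/175*r + 4/175 to the basis.

The other S-polynomials (S(h_2,h_3), S(h_1,k_4), S(h_2,k_4), S(h_3,k_4), S(h_1,k_5), S(h_2,k_5), S(h_3,k_5), S(k_4,k_5)) all reduce to 0 modulo the current basis, so we have a Gröbner basis.
Inter-reduce: drop elements whose leading term is divisible by another's, tail-reduce, and make monic.
Reduced Gröbner basis: {r**2 - 27/25*r + 2/25, p + 6/35*r - 6/35, q + 4/35*r - 39/35}.

The two bases agree; hence the ideals are identical.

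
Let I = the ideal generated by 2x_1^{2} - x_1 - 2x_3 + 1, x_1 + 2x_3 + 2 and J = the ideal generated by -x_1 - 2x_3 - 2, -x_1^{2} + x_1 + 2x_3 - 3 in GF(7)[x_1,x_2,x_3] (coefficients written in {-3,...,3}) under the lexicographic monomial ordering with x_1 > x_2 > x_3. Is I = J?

Yes, the ideals are equal.

Two ideals are equal iff their reduced Gröbner bases coincide (the reduced basis is unique for a fixed ordering).
Buchberger on the first generating set:
f_1 = 2x_1^{2} - x_1 - 2x_3 + 1, LT = x_1^{2}.
f_2 = x_1 + 2x_3 + 2, LT = x_1.

S(f_1,f_2): lcm = x_1^{2}. S = -2x_1x_3 + x_1 - x_3 - 3.
  leading term x_1x_3: subtract (-2x_3)·f_2 from -2x_1x_3 + x_1 - x_3 - 3 → x_1 - 3x_3^{2} + 3x_3 - 3
  leading term x_1: subtract (1)·f_2 from x_1 - 3x_3^{2} + 3x_3 - 3 → -3x_3^{2} + x_3 + 2
  leading term x_3^{2}: no divisor's leading term divides it; move -3x_3^{2} to the remainder.
  leading term x_3: no divisor's leading term divides it; move x_3 to the remainder.
  leading term 1: no divisor's leading term divides it; move 2 to the remainder.
  remainder -3x_3^{2} + x_3 + 2 ≠ 0; add g_3 = -3x_3^{2} + x_3 + 2 to the basis.

S(f_1,g_3): leading monomials are coprime, so the S-polynomial reduces to 0 (Buchberger's first criterion).
S(f_2,g_3): leading monomials are coprime, so the S-polynomial reduces to 0 (Buchberger's first criterion).
Every S-polynomial of the final basis reduces to 0, so we have a Gröbner basis.
Inter-reduce: drop elements whose leading term is divisible by another's, tail-reduce, and make monic.
Reduced Gröbner basis: {x_1 + 2x_3 + 2, x_3^{2} + 2x_3 - 3}.

Buchberger on the second generating set:
h_1 = -x_1 - 2x_3 - 2, LT = x_1.
h_2 = -x_1^{2} + x_1 + 2x_3 - 3, LT = x_1^{2}.

S(h_1,h_2): lcm = x_1^{2}. S = 2x_1x_3 + 3x_1 + 2x_3 - 3.
  leading term x_1x_3: subtract (-2x_3)·h_1 from 2x_1x_3 + 3x_1 + 2x_3 - 3 → 3x_1 + 3x_3^{2} - 2x_3 - 3
  leading term x_1: subtract (-3)·h_1 from 3x_1 + 3x_3^{2} - 2x_3 - 3 → 3x_3^{2} - x_3 - 2
  leading term x_3^{2}: no divisor's leading term divides it; move 3x_3^{2} to the remainder.
  leading term x_3: no divisor's leading term divides it; move -x_3 to the remainder.
  leading term 1: no divisor's leading term divides it; move -2 to the remainder.
  remainder 3x_3^{2} - x_3 - 2 ≠ 0; add k_3 = 3x_3^{2} - x_3 - 2 to the basis.

S(h_1,k_3): leading monomials are coprime, so the S-polynomial reduces to 0 (Buchberger's first criterion).
S(h_2,k_3): leading monomials are coprime, so the S-polynomial reduces to 0 (Buchberger's first criterion).
Every S-polynomial of the final basis reduces to 0, so we have a Gröbner basis.
Inter-reduce: drop elements whose leading term is divisible by another's, tail-reduce, and make monic.
Reduced Gröbner basis: {x_1 + 2x_3 + 2, x_3^{2} + 2x_3 - 3}.

These coincide, so the ideals are equal.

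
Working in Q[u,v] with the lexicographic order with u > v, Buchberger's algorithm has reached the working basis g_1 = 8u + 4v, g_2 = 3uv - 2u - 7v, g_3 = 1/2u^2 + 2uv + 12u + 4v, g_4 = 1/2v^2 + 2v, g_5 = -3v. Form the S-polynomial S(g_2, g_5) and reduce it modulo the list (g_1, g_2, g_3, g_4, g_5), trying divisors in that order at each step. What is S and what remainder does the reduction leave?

lcm(LM(g_2), LM(g_5)) = uv.
S = (lcm/LT(g_2))·g_2 − (lcm/LT(g_5))·g_5 = -2/3u - 7/3v.
Reduce S modulo (g_1, g_2, g_3, g_4, g_5) in that order:
  leading term u: subtract (-1/12)·g_1 from -2/3u - 7/3v → -2v
  leading term v: subtract (2/3)·g_5 from -2v → 0
The remainder is 0, so this S-polynomial contributes no new basis element.

S(g_2, g_5) = -2/3u - 7/3v; remainder on division = 0.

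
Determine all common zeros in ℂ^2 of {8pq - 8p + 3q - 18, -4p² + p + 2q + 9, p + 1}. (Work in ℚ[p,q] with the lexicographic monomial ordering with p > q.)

Compute a lex Gröbner basis by Buchberger's algorithm.
f_1 = 8pq - 8p + 3q - 18, LT = pq.
f_2 = -4p² + p + 2q + 9, LT = p².
f_3 = p + 1, LT = p.

S(f_1,f_2): lcm = p²q. S = -p² + ⅝pq - 9/4p + ½q² + 9/4q.
  leading term p²: subtract (¼)·f_2 from -p² + ⅝pq - 9/4p + ½q² + 9/4q → ⅝pq - 5/2p + ½q² + 7/4q - 9/4
  leading term pq: subtract (5/64)·f_1 from ⅝pq - 5/2p + ½q² + 7/4q - 9/4 → -15/8p + ½q² + 97/64q - 27/32
  leading term p: subtract (-15/8)·f_3 from -15/8p + ½q² + 97/64q - 27/32 → ½q² + 97/64q + 33/32
  leading term q²: no divisor's leading term divides it; move ½q² to the remainder.
  leading term q: no divisor's leading term divides it; move 97/64q to the remainder.
  leading term 1: no divisor's leading term divides it; move 33/32 to the remainder.
  remainder ½q² + 97/64q + 33/32 ≠ 0; add h_4 = ½q² + 97/64q + 33/32 to the basis.

S(f_1,f_3): lcm = pq. S = -p - ⅝q - 9/4.
  leading term p: subtract (-1)·f_3 from -p - ⅝q - 9/4 → -⅝q - 5/4
  leading term q: no divisor's leading term divides it; move -⅝q to the remainder.
  leading term 1: no divisor's leading term divides it; move -5/4 to the remainder.
  remainder -⅝q - 5/4 ≠ 0; add h_5 = -⅝q - 5/4 to the basis.

The other S-polynomials (S(f_2,f_3), S(f_1,h_4), S(f_2,h_4), S(f_3,h_4), S(f_1,h_5), S(f_2,h_5), S(f_3,h_5), S(h_4,h_5)) all reduce to 0 modulo the current basis, so we have a Gröbner basis.
Inter-reduce: drop elements whose leading term is divisible by another's, tail-reduce, and make monic.
Reduced Gröbner basis: {p + 1, q + 2}.

The lex basis is triangular: the last element involves only q. Solving q + 2 = 0 gives q ∈ {-2}; substituting each value into the earlier elements determines the remaining variables.
  q = -2: the earlier basis element becomes p + 1 = 0, giving p = -1 — point (-1, -2).
A lex Gröbner basis triangularizes the system, enabling back-substitution.

{(-1, -2)}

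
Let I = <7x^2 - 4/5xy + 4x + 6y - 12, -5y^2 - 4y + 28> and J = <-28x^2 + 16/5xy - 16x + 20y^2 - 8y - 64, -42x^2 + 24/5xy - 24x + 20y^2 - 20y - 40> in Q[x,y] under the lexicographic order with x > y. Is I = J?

Equality of ideals is decidable: compute both reduced Gröbner bases (unique for the ordering) and check whether they agree.
Buchberger on the first generating set:
f_1 = 7x^2 - 4/5xy + 4x + 6y - 12, LT = x^2.
f_2 = -5y^2 - 4y + 28, LT = y^2.

The S-polynomials (S(f_1,f_2)) all reduce to 0 modulo the current basis, so we have a Gröbner basis.
Inter-reduce: drop elements whose leading term is divisible by another's, tail-reduce, and make monic.
Reduced Gröbner basis: {x^2 - 4/35xy + 4/7x + 6/7y - 12/7, y^2 + 4/5y - 28/5}.

Buchberger on the second generating set:
h_1 = -28x^2 + 16/5xy - 16x + 20y^2 - 8y - 64, LT = x^2.
h_2 = -42x^2 + 24/5xy - 24x + 20y^2 - 20y - 40, LT = x^2.

S(h_1,h_2): lcm = x^2. S = -5/21y^2 - 4/21y + 4/3.
  reduce S modulo (h_1, h_2):
  remainder -5/21y^2 - 4/21y + 4/3 ≠ 0; add k_3 = -5/21y^2 - 4/21y + 4/3 to the basis.

The other S-polynomials (S(h_1,k_3), S(h_2,k_3)) all reduce to 0 modulo the current basis, so we have a Gröbner basis.
Inter-reduce: drop elements whose leading term is divisible by another's, tail-reduce, and make monic.
Reduced Gröbner basis: {x^2 - 4/35xy + 4/7x + 6/7y - 12/7, y^2 + 4/5y - 28/5}.

The two bases agree; hence the ideals are identical.

Yes, the ideals are equal.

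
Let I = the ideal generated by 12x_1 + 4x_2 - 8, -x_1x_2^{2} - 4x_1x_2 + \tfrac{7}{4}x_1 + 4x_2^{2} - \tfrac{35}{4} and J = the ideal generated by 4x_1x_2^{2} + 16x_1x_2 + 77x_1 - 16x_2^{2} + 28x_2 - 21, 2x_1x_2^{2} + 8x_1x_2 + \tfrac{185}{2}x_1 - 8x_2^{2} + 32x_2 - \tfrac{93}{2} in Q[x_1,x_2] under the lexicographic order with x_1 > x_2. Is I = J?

Since reduced Gröbner bases are canonical representatives of ideals under a given ordering, it suffices to compute and compare them.
Buchberger on the first generating set:
f_1 = 12x_1 + 4x_2 - 8, LT = x_1.
f_2 = -x_1x_2^{2} - 4x_1x_2 + \tfrac{7}{4}x_1 + 4x_2^{2} - \tfrac{35}{4}, LT = x_1x_2^{2}.

S(f_1,f_2): lcm = x_1x_2^{2}. S = -4x_1x_2 + \tfrac{7}{4}x_1 + \tfrac{1}{3}x_2^{3} + \tfrac{10}{3}x_2^{2} - \tfrac{35}{4}.
  reduce S modulo (f_1, f_2):
  remainder \tfrac{1}{3}x_2^{3} + \tfrac{14}{3}x_2^{2} - \tfrac{13}{4}x_2 - \tfrac{91}{12} ≠ 0; add g_3 = \tfrac{1}{3}x_2^{3} + \tfrac{14}{3}x_2^{2} - \tfrac{13}{4}x_2 - \tfrac{91}{12} to the basis.

The other S-polynomials (S(f_1,g_3), S(f_2,g_3)) all reduce to 0 modulo the current basis, so we have a Gröbner basis.
Inter-reduce: drop elements whose leading term is divisible by another's, tail-reduce, and make monic.
Reduced Gröbner basis: {x_1 + \tfrac{1}{3}x_2 - \tfrac{2}{3}, x_2^{3} + 14x_2^{2} - \tfrac{39}{4}x_2 - \tfrac{91}{4}}.

Buchberger on the second generating set:
h_1 = 4x_1x_2^{2} + 16x_1x_2 + 77x_1 - 16x_2^{2} + 28x_2 - 21, LT = x_1x_2^{2}.
h_2 = 2x_1x_2^{2} + 8x_1x_2 + \tfrac{185}{2}x_1 - 8x_2^{2} + 32x_2 - \tfrac{93}{2}, LT = x_1x_2^{2}.

S(h_1,h_2): lcm = x_1x_2^{2}. S = -27x_1 - 9x_2 + 18.
  reduce S modulo (h_1, h_2):
  remainder -27x_1 - 9x_2 + 18 ≠ 0; add k_3 = -27x_1 - 9x_2 + 18 to the basis.

S(h_1,k_3): lcm = x_1x_2^{2}. S = 4x_1x_2 + \tfrac{77}{4}x_1 - \tfrac{1}{3}x_2^{3} - \tfrac{10}{3}x_2^{2} + 7x_2 - \tfrac{21}{4}.
  reduce S modulo (h_1, h_2, k_3):
  remainder -\tfrac{1}{3}x_2^{3} - \tfrac{14}{3}x_2^{2} + \tfrac{13}{4}x_2 + \tfrac{91}{12} ≠ 0; add k_4 = -\tfrac{1}{3}x_2^{3} - \tfrac{14}{3}x_2^{2} + \tfrac{13}{4}x_2 + \tfrac{91}{12} to the basis.

The other S-polynomials (S(h_2,k_3), S(h_1,k_4), S(h_2,k_4), S(k_3,k_4)) all reduce to 0 modulo the current basis, so we have a Gröbner basis.
Inter-reduce: drop elements whose leading term is divisible by another's, tail-reduce, and make monic.
Reduced Gröbner basis: {x_1 + \tfrac{1}{3}x_2 - \tfrac{2}{3}, x_2^{3} + 14x_2^{2} - \tfrac{39}{4}x_2 - \tfrac{91}{4}}.

The two bases agree; hence the ideals are identical.

Yes, the ideals are equal.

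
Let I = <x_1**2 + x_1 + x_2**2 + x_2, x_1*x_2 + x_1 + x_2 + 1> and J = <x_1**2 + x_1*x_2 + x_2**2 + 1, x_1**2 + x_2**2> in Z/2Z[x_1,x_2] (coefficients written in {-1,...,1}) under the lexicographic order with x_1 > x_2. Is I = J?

No, the ideals differ.

For a fixed monomial order, each ideal has a unique reduced Gröbner basis; comparing bases decides equality.
Buchberger on the first generating set:
f_1 = x_1**2 + x_1 + x_2**2 + x_2, LT = x_1**2.
f_2 = x_1*x_2 + x_1 + x_2 + 1, LT = x_1*x_2.

S(f_1,f_2): lcm = x_1**2*x_2. S = x_1**2 + x_1 + x_2**3 + x_2**2.
  leading term x_1**2: subtract (1)·f_1 from x_1**2 + x_1 + x_2**3 + x_2**2 → x_2**3 + x_2
  leading term x_2**3: no divisor's leading term divides it; move x_2**3 to the remainder.
  leading term x_2: no divisor's leading term divides it; move x_2 to the remainder.
  remainder x_2**3 + x_2 ≠ 0; add g_3 = x_2**3 + x_2 to the basis.

The other S-polynomials (S(f_1,g_3), S(f_2,g_3)) all reduce to 0 modulo the current basis, so we have a Gröbner basis.
Inter-reduce: drop elements whose leading term is divisible by another's, tail-reduce, and make monic.
Reduced Gröbner basis: {x_1**2 + x_1 + x_2**2 + x_2, x_1*x_2 + x_1 + x_2 + 1, x_2**3 + x_2}.

Buchberger on the second generating set:
h_1 = x_1**2 + x_1*x_2 + x_2**2 + 1, LT = x_1**2.
h_2 = x_1**2 + x_2**2, LT = x_1**2.

S(h_1,h_2): lcm = x_1**2. S = x_1*x_2 + 1.
  leading term x_1*x_2: no divisor's leading term divides it; move x_1*x_2 to the remainder.
  leading term 1: no divisor's leading term divides it; move 1 to the remainder.
  remainder x_1*x_2 + 1 ≠ 0; add k_3 = x_1*x_2 + 1 to the basis.

S(h_1,k_3): lcm = x_1**2*x_2. S = x_1*x_2**2 + x_1 + x_2**3 + x_2.
  leading term x_1*x_2**2: subtract (x_2)·k_3 from x_1*x_2**2 + x_1 + x_2**3 + x_2 → x_1 + x_2**3
  leading term x_1: no divisor's leading term divides it; move x_1 to the remainder.
  leading term x_2**3: no divisor's leading term divides it; move x_2**3 to the remainder.
  remainder x_1 + x_2**3 ≠ 0; add k_4 = x_1 + x_2**3 to the basis.

S(k_3,k_4): lcm = x_1*x_2. S = x_2**4 + 1.
  leading term x_2**4: no divisor's leading term divides it; move x_2**4 to the remainder.
  leading term 1: no divisor's leading term divides it; move 1 to the remainder.
  remainder x_2**4 + 1 ≠ 0; add k_5 = x_2**4 + 1 to the basis.

The other S-polynomials (S(h_2,k_3), S(h_1,k_4), S(h_2,k_4), S(h_1,k_5), S(h_2,k_5), S(k_3,k_5), S(k_4,k_5)) all reduce to 0 modulo the current basis, so we have a Gröbner basis.
Inter-reduce: drop elements whose leading term is divisible by another's, tail-reduce, and make monic.
Reduced Gröbner basis: {x_1 + x_2**3, x_2**4 + 1}.

The bases are distinct; the ideals are different.
The same test decides containment: I ⊆ J iff every generator of I reduces to 0 modulo a Gröbner basis of J.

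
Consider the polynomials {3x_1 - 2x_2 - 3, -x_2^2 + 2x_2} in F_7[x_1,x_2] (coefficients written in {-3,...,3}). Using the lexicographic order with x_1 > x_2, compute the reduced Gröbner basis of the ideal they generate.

f_1 = 3x_1 - 2x_2 - 3, LT = x_1.
f_2 = -x_2^2 + 2x_2, LT = x_2^2.

S(f_1,f_2): leading monomials are coprime, so the S-polynomial reduces to 0 (Buchberger's first criterion).
Every S-polynomial of the final basis reduces to 0, so we have a Gröbner basis.

G = {x_1 - 3x_2 - 1, x_2^2 - 2x_2}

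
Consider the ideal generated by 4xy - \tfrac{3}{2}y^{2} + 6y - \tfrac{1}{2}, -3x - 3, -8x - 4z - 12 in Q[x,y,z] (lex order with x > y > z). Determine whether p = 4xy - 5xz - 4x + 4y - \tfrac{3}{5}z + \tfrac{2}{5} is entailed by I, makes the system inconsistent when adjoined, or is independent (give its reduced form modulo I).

4xy - 5xz - 4x + 4y - \tfrac{3}{5}z + \tfrac{2}{5} lies in I (it reduces to 0).

First compute the reduced Gröbner basis of I by Buchberger's algorithm.
f_1 = 4xy - \tfrac{3}{2}y^{2} + 6y - \tfrac{1}{2}, LT = xy.
f_2 = -3x - 3, LT = x.
f_3 = -8x - 4z - 12, LT = x.

S(f_1,f_2): lcm = xy. S = -\tfrac{3}{8}y^{2} + \tfrac{1}{2}y - \tfrac{1}{8}.
  leading term y^{2}: no divisor's leading term divides it; move -\tfrac{3}{8}y^{2} to the remainder.
  leading term y: no divisor's leading term divides it; move \tfrac{1}{2}y to the remainder.
  leading term 1: no divisor's leading term divides it; move -\tfrac{1}{8} to the remainder.
  remainder -\tfrac{3}{8}y^{2} + \tfrac{1}{2}y - \tfrac{1}{8} ≠ 0; add h_4 = -\tfrac{3}{8}y^{2} + \tfrac{1}{2}y - \tfrac{1}{8} to the basis.

S(f_1,f_3): lcm = xy. S = -\tfrac{3}{8}y^{2} - \tfrac{1}{2}yz - \tfrac{1}{8}.
  leading term y^{2}: subtract (1)·h_4 from -\tfrac{3}{8}y^{2} - \tfrac{1}{2}yz - \tfrac{1}{8} → -\tfrac{1}{2}yz - \tfrac{1}{2}y
  leading term yz: no divisor's leading term divides it; move -\tfrac{1}{2}yz to the remainder.
  leading term y: no divisor's leading term divides it; move -\tfrac{1}{2}y to the remainder.
  remainder -\tfrac{1}{2}yz - \tfrac{1}{2}y ≠ 0; add h_5 = -\tfrac{1}{2}yz - \tfrac{1}{2}y to the basis.

S(f_2,f_3): lcm = x. S = -\tfrac{1}{2}z - \tfrac{1}{2}.
  leading term z: no divisor's leading term divides it; move -\tfrac{1}{2}z to the remainder.
  leading term 1: no divisor's leading term divides it; move -\tfrac{1}{2} to the remainder.
  remainder -\tfrac{1}{2}z - \tfrac{1}{2} ≠ 0; add h_6 = -\tfrac{1}{2}z - \tfrac{1}{2} to the basis.

S(f_1,h_4): lcm = xy^{2}. S = \tfrac{4}{3}xy - \tfrac{1}{3}x - \tfrac{3}{8}y^{3} + \tfrac{3}{2}y^{2} - \tfrac{1}{8}y.
  leading term xy: subtract (\tfrac{1}{3})·f_1 from \tfrac{4}{3}xy - \tfrac{1}{3}x - \tfrac{3}{8}y^{3} + \tfrac{3}{2}y^{2} - \tfrac{1}{8}y → -\tfrac{1}{3}x - \tfrac{3}{8}y^{3} + 2y^{2} - \tfrac{17}{8}y + \tfrac{1}{6}
  leading term x: subtract (\tfrac{1}{9})·f_2 from -\tfrac{1}{3}x - \tfrac{3}{8}y^{3} + 2y^{2} - \tfrac{17}{8}y + \tfrac{1}{6} → -\tfrac{3}{8}y^{3} + 2y^{2} - \tfrac{17}{8}y + \tfrac{1}{2}
  leading term y^{3}: subtract (y)·h_4 from -\tfrac{3}{8}y^{3} + 2y^{2} - \tfrac{17}{8}y + \tfrac{1}{2} → \tfrac{3}{2}y^{2} - 2y + \tfrac{1}{2}
  leading term y^{2}: subtract (-4)·h_4 from \tfrac{3}{2}y^{2} - 2y + \tfrac{1}{2} → 0
  remainder 0.

S(f_2,h_4): leading monomials are coprime, so the S-polynomial reduces to 0 (Buchberger's first criterion).
S(f_3,h_4): leading monomials are coprime, so the S-polynomial reduces to 0 (Buchberger's first criterion).
S(f_1,h_5): lcm = xyz. S = -xy - \tfrac{3}{8}y^{2}z + \tfrac{3}{2}yz - \tfrac{1}{8}z.
  leading term xy: subtract (-\tfrac{1}{4})·f_1 from -xy - \tfrac{3}{8}y^{2}z + \tfrac{3}{2}yz - \tfrac{1}{8}z → -\tfrac{3}{8}y^{2}z - \tfrac{3}{8}y^{2} + \tfrac{3}{2}yz + \tfrac{3}{2}y - \tfrac{1}{8}z - \tfrac{1}{8}
  leading term y^{2}z: subtract (z)·h_4 from -\tfrac{3}{8}y^{2}z - \tfrac{3}{8}y^{2} + \tfrac{3}{2}yz + \tfrac{3}{2}y - \tfrac{1}{8}z - \tfrac{1}{8} → -\tfrac{3}{8}y^{2} + yz + \tfrac{3}{2}y - \tfrac{1}{8}
  leading term y^{2}: subtract (1)·h_4 from -\tfrac{3}{8}y^{2} + yz + \tfrac{3}{2}y - \tfrac{1}{8} → yz + y
  leading term yz: subtract (-2)·h_5 from yz + y → 0
  remainder 0.

S(f_2,h_5): leading monomials are coprime, so the S-polynomial reduces to 0 (Buchberger's first criterion).
S(f_3,h_5): leading monomials are coprime, so the S-polynomial reduces to 0 (Buchberger's first criterion).
S(h_4,h_5): lcm = y^{2}z. S = -y^{2} - \tfrac{4}{3}yz + \tfrac{1}{3}z.
  leading term y^{2}: subtract (\tfrac{8}{3})·h_4 from -y^{2} - \tfrac{4}{3}yz + \tfrac{1}{3}z → -\tfrac{4}{3}yz - \tfrac{4}{3}y + \tfrac{1}{3}z + \tfrac{1}{3}
  leading term yz: subtract (\tfrac{8}{3})·h_5 from -\tfrac{4}{3}yz - \tfrac{4}{3}y + \tfrac{1}{3}z + \tfrac{1}{3} → \tfrac{1}{3}z + \tfrac{1}{3}
  leading term z: subtract (-\tfrac{2}{3})·h_6 from \tfrac{1}{3}z + \tfrac{1}{3} → 0
  remainder 0.

S(f_1,h_6): leading monomials are coprime, so the S-polynomial reduces to 0 (Buchberger's first criterion).
S(f_2,h_6): leading monomials are coprime, so the S-polynomial reduces to 0 (Buchberger's first criterion).
S(f_3,h_6): leading monomials are coprime, so the S-polynomial reduces to 0 (Buchberger's first criterion).
S(h_4,h_6): leading monomials are coprime, so the S-polynomial reduces to 0 (Buchberger's first criterion).
S(h_5,h_6): lcm = yz. S = 0.
  remainder 0.

Every S-polynomial of the final basis reduces to 0, so we have a Gröbner basis.
Inter-reduce: drop elements whose leading term is divisible by another's, tail-reduce, and make monic.
Reduced Gröbner basis: {x + 1, y^{2} - \tfrac{4}{3}y + \tfrac{1}{3}, z + 1}.
Label its elements g_1 = x + 1, g_2 = y^{2} - \tfrac{4}{3}y + \tfrac{1}{3}, g_3 = z + 1.

Reduce p = 4xy - 5xz - 4x + 4y - \tfrac{3}{5}z + \tfrac{2}{5} modulo G:
  leading term xy: subtract (4y)·g_1 from 4xy - 5xz - 4x + 4y - \tfrac{3}{5}z + \tfrac{2}{5} → -5xz - 4x - \tfrac{3}{5}z + \tfrac{2}{5}
  leading term xz: subtract (-5z)·g_1 from -5xz - 4x - \tfrac{3}{5}z + \tfrac{2}{5} → -4x + \tfrac{22}{5}z + \tfrac{2}{5}
  leading term x: subtract (-4)·g_1 from -4x + \tfrac{22}{5}z + \tfrac{2}{5} → \tfrac{22}{5}z + \tfrac{22}{5}
  leading term z: subtract (\tfrac{22}{5})·g_3 from \tfrac{22}{5}z + \tfrac{22}{5} → 0
  normal form = 0.
Since the normal form is 0, p ∈ I.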